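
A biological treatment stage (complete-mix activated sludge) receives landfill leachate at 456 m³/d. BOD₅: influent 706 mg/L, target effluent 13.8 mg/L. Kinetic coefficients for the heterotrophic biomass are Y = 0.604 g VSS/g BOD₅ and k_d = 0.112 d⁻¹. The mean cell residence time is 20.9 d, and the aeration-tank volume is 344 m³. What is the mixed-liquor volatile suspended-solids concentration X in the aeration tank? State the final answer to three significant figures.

Solving the biomass balance for X: X = Y Q (S₀−S) θ_c / [V (1+k_d θ_c)] = 0.604 × 456 × (706 − 13.8) × 20.9 / [344 × (1 + 0.112 × 20.9)] = 3467 mg/L.

X ≈ 3470 mg/L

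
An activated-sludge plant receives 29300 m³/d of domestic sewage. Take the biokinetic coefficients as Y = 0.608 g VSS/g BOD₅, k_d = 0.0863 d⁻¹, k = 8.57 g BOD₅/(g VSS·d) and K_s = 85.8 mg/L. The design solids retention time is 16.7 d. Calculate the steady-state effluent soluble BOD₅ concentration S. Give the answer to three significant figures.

S ≈ 2.48 mg/L

For a completely mixed reactor with recycle the Lawrence–McCarty relation gives S = K_s·(1 + k_d·θ_c) / [θ_c·(Y·k − k_d) − 1] = 85.8 × (1 + 0.0863 × 16.7) / [16.7 × (0.608 × 8.57 − 0.0863) − 1] = 209.5 / 84.58 = 2.477 mg/L.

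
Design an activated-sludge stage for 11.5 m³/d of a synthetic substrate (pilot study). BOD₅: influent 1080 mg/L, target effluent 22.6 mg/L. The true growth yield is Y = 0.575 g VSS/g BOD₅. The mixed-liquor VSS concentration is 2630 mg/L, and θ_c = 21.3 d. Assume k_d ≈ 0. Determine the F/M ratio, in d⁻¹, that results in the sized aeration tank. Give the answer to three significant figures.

F/M ≈ 0.0834 d⁻¹

Biomass mass balance (decay neglected): V·X = Y·Q·(S₀ − S)·θ_c, so V = 0.575 × 11.5 × (1080 − 22.6) × 21.3 / 2630 = 56.63 m³.
F/M = Q·S₀ / (V·X) = 11.5 × 1080 / (56.63 × 2630) = 0.08339 g BOD₅·(g VSS·d)⁻¹.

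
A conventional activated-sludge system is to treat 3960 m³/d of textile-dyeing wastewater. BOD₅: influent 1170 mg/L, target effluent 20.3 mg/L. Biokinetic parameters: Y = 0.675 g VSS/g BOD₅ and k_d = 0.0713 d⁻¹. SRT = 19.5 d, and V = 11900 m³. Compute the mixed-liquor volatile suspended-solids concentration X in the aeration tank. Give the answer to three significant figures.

X ≈ 2110 mg/L

From V·X·(1 + k_d·θ_c) = Y·Q·(S₀ − S)·θ_c: X = 0.675 × 3960 × (1170 − 20.3) × 19.5 / [11900 × (1 + 0.0713 × 19.5)] = 2107 mg/L.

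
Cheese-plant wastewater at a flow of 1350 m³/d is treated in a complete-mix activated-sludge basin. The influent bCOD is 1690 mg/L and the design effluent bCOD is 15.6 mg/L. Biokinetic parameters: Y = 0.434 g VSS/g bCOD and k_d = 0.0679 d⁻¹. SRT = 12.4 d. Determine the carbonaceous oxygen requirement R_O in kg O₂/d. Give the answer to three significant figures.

Correct the yield for decay: Y_obs = Y/(1 + k_d θ_c) = 0.434 / (1 + 0.0679 × 12.4) = 0.434 / 1.842 = 0.2356.
Substrate removed = Q·(S₀ − S) = 1350 m³/d × (1690 − 15.6) g/m³ = 2.26×10^6 g/d = 2260 kg/d.
Net sludge production P_X = 0.2356 × 2260 = 532.6 kg VSS/d.
R_O = Q·(S₀ − S) − 1.42·P_X = 2260 − 1.42 × 532.6 = 1504 kg O₂/d.

R_O ≈ 1500 kg O₂/d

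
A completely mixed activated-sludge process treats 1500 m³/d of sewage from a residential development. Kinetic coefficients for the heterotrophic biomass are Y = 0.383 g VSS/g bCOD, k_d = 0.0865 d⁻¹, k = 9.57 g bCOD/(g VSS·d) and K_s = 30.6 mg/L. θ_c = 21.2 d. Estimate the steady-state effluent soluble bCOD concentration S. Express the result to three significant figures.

S ≈ 1.16 mg/L

Effluent substrate depends only on kinetics and SRT: S = K_s(1 + k_d θ_c) / [θ_c(Yk − k_d) − 1] = 30.6 × (1 + 0.0865 × 21.2) / [21.2 × (0.383 × 9.57 − 0.0865) − 1] = 86.71 / 74.87 = 1.158 mg/L.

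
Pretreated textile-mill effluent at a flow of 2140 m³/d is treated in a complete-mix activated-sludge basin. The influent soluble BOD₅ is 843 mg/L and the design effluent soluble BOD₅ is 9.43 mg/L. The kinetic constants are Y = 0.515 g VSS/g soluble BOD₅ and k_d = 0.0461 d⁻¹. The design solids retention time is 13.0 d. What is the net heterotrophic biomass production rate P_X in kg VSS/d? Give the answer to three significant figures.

P_X ≈ 574 kg VSS/d

Correct the yield for decay: Y_obs = Y/(1 + k_d θ_c) = 0.515 / (1 + 0.0461 × 13.0) = 0.515 / 1.599 = 0.3220.
ΔS = 843 − 9.43 = 833.6 mg/L, so the substrate removal rate is 2140 × 833.6/1000 = 1784 kg soluble BOD₅/d.
So the net sludge growth is P_X = 0.3220 × 1784 = 574.4 kg VSS/d.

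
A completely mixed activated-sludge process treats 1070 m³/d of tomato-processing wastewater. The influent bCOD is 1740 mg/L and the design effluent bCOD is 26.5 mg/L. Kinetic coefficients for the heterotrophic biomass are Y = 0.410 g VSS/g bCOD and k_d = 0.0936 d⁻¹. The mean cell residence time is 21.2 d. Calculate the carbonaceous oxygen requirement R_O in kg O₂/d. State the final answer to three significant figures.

R_O ≈ 1480 kg O₂/d

Observed yield with endogenous decay: Y_obs = Y / (1 + k_d·θ_c) = 0.410 / (1 + 0.0936 × 21.2) = 0.410 / 2.984 = 0.1374 g VSS/g bCOD.
Q·(S₀ − S) = 1070 × (1740 − 26.5) × 10⁻³ = 1833 kg/d removed.
P_X = Y_obs·Q·(S₀ − S) = 0.1374 × 1833 = 251.9 kg VSS/d.
R_O = Q·(S₀ − S) − 1.42·P_X = 1833 − 1.42 × 251.9 = 1476 kg O₂/d.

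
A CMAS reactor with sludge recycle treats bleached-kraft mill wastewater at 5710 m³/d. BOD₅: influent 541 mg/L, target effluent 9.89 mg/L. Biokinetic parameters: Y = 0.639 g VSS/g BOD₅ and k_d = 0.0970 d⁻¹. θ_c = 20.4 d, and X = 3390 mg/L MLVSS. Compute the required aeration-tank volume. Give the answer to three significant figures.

Rearranging the biomass balance for a CMAS with decay, V = Y·Q·ΔS·θ_c / [X·(1+k_d θ_c)] = 0.639 × 5710 × (541 − 9.89) × 20.4 / [3390 × (1 + 0.0970 × 20.4)] = 3.95×10^7 / 10098 = 3915 m³.

V ≈ 3910 m³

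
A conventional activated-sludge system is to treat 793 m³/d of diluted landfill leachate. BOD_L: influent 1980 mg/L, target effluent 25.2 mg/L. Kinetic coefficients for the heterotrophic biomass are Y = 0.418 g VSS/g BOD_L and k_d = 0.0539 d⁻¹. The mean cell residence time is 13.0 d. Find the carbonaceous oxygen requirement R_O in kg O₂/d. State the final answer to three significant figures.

The observed yield is Y_obs = Y/(1 + k_d·θ_c) = 0.418 / (1 + 0.0539 × 13.0) = 0.418 / 1.701 = 0.2458 g VSS per g BOD_L removed.
Substrate removed = Q·(S₀ − S) = 793 m³/d × (1980 − 25.2) g/m³ = 1.55×10^6 g/d = 1550 kg/d.
P_X = Y_obs·Q·(S₀ − S) = 0.2458 × 1550 = 381.0 kg VSS/d.
R_O = Q·ΔS − 1.42 P_X = 1550 − 541.0 = 1009 kg O₂/d.

R_O ≈ 1010 kg O₂/d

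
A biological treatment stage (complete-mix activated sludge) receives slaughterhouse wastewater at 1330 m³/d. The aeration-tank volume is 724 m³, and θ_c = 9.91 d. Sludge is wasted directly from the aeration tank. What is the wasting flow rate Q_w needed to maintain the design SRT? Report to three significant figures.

Q_w ≈ 73.1 m³/d

For wasting at MLVSS concentration, Q_w = V/θ_c = 724.0/9.91 = 73.06 m³/d.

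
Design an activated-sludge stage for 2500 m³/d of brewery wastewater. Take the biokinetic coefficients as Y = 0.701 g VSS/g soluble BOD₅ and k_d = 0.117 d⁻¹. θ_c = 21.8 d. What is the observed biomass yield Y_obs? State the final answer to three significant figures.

Y_obs ≈ 0.197 g VSS/g soluble BOD₅

The observed yield is Y_obs = Y/(1 + k_d·θ_c) = 0.701 / (1 + 0.117 × 21.8) = 0.701 / 3.551 = 0.1974 g VSS per g soluble BOD₅ removed.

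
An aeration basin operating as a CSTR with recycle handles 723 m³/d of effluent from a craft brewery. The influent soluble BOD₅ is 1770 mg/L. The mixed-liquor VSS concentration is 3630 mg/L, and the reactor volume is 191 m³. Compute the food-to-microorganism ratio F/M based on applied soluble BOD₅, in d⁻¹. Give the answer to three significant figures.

F/M = applied load / biomass = Q·S₀/(V·X) = 723 × 1770 / (191.0 × 3630) = 1.846 d⁻¹.

F/M ≈ 1.85 d⁻¹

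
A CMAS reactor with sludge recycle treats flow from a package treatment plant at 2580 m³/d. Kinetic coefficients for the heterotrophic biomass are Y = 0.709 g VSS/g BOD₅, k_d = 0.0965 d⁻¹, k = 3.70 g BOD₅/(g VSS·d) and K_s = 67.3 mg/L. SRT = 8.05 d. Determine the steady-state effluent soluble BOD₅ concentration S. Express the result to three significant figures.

S ≈ 6.18 mg/L

Effluent substrate depends only on kinetics and SRT: S = K_s(1 + k_d θ_c) / [θ_c(Yk − k_d) − 1] = 67.3 × (1 + 0.0965 × 8.05) / [8.05 × (0.709 × 3.70 − 0.0965) − 1] = 119.6 / 19.34 = 6.183 mg/L.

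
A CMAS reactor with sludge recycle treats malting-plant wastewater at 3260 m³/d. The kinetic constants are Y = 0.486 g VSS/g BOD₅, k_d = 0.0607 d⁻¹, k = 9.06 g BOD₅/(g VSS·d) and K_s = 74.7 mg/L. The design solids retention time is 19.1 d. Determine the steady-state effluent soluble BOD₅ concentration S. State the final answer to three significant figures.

S ≈ 1.97 mg/L

Effluent substrate depends only on kinetics and SRT: S = K_s(1 + k_d θ_c) / [θ_c(Yk − k_d) − 1] = 74.7 × (1 + 0.0607 × 19.1) / [19.1 × (0.486 × 9.06 − 0.0607) − 1] = 161.3 / 81.94 = 1.969 mg/L.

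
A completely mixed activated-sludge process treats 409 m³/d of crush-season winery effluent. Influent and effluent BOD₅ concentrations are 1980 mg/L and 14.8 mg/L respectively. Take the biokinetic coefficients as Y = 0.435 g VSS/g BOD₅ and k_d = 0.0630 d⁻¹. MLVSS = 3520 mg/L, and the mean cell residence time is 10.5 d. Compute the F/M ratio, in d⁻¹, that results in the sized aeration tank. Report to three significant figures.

F/M ≈ 0.367 d⁻¹

Steady-state biomass mass balance: V·X·(1 + k_d·θ_c) = Y·Q·(S₀ − S)·θ_c, so V = 0.435 × 409 × (1980 − 14.8) × 10.5 / [3520 × (1 + 0.0630 × 10.5)] = 3.67×10^6 / 5848 = 627.7 m³.
F/M = Q·S₀ / (V·X) = 409 × 1980 / (627.7 × 3520) = 0.3665 g BOD₅·(g VSS·d)⁻¹.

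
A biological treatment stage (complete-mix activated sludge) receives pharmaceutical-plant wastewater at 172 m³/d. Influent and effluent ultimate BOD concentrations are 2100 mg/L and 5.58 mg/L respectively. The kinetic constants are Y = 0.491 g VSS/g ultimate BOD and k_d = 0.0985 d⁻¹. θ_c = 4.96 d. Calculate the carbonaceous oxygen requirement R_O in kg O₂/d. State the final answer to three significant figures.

R_O ≈ 192 kg O₂/d

Correct the yield for decay: Y_obs = Y/(1 + k_d θ_c) = 0.491 / (1 + 0.0985 × 4.96) = 0.491 / 1.489 = 0.3298.
Mass of ultimate BOD removed per day: Q(S₀ − S) = 172 × 2094 g/m³ = 360.2 kg/d.
P_X = Y_obs·Q·(S₀ − S) = 0.3298 × 360.2 = 118.8 kg VSS/d.
Carbonaceous O₂ demand = substrate oxidised − cell-mass equivalent = 360.2 − 1.42 × 118.8 = 191.5 kg O₂/d.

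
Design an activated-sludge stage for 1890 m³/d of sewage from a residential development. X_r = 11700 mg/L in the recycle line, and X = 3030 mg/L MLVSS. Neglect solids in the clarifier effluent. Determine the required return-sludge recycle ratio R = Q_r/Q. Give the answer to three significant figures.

R ≈ 0.349

Solids balance on the clarifier gives (1+R)X = R·X_r, so R = X/(X_r − X) = 3030 / (11700 − 3030) = 0.3495.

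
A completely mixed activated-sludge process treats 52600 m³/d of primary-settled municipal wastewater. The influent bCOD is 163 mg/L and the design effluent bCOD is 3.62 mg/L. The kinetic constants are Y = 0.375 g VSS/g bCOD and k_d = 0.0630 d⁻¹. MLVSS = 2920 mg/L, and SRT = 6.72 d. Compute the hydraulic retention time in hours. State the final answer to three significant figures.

τ ≈ 2.32 h

Steady-state biomass mass balance: V·X·(1 + k_d·θ_c) = Y·Q·(S₀ − S)·θ_c, so V = 0.375 × 52600 × (163 − 3.62) × 6.72 / [2920 × (1 + 0.0630 × 6.72)] = 2.11×10^7 / 4156 = 5083 m³.
τ = V/Q = 5083/52600 = 0.09664 d, or 2.319 h.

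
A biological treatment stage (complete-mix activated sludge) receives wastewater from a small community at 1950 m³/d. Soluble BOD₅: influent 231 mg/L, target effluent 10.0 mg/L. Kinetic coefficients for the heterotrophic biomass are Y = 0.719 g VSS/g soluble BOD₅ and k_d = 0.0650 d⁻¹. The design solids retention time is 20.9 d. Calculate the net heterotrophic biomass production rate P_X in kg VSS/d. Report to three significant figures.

P_X ≈ 131 kg VSS/d

Correct the yield for decay: Y_obs = Y/(1 + k_d θ_c) = 0.719 / (1 + 0.0650 × 20.9) = 0.719 / 2.359 = 0.3049.
Q·(S₀ − S) = 1950 × (231 − 10.0) × 10⁻³ = 430.9 kg/d removed.
Biomass produced: P_X = Y_obs·Q·ΔS = 0.3049 × 430.9 ≈ 131.4 kg VSS/d.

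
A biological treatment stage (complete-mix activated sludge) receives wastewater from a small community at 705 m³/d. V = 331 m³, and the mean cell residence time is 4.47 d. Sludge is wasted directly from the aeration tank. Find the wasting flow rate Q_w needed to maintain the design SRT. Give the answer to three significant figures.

Q_w ≈ 74.0 m³/d

With mixed-liquor wasting, θ_c = V/Q_w, so Q_w = V/θ_c = 331.0/4.47 = 74.05 m³/d.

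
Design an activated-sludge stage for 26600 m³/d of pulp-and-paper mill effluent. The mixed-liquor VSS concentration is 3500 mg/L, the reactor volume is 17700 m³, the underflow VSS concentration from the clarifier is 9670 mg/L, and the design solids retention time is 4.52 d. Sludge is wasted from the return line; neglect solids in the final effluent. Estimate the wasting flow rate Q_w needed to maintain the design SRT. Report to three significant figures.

Q_w ≈ 1420 m³/d

Wasting from the return line (neglecting effluent solids): Q_w = V·X / (θ_c·X_r) = 17700 × 3500 / (4.52 × 9670) = 1417 m³/d.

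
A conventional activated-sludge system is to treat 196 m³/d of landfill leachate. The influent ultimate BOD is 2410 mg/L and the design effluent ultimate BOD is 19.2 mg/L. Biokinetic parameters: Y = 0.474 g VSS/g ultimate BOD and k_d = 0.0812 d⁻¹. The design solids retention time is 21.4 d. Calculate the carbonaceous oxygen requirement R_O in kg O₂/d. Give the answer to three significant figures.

Correct the yield for decay: Y_obs = Y/(1 + k_d θ_c) = 0.474 / (1 + 0.0812 × 21.4) = 0.474 / 2.738 = 0.1731.
ΔS = 2410 − 19.2 = 2391 mg/L, so the substrate removal rate is 196 × 2391/1000 = 468.6 kg ultimate BOD/d.
Net sludge production P_X = 0.1731 × 468.6 = 81.13 kg VSS/d.
R_O = Q·ΔS − 1.42 P_X = 468.6 − 115.2 = 353.4 kg O₂/d.

R_O ≈ 353 kg O₂/d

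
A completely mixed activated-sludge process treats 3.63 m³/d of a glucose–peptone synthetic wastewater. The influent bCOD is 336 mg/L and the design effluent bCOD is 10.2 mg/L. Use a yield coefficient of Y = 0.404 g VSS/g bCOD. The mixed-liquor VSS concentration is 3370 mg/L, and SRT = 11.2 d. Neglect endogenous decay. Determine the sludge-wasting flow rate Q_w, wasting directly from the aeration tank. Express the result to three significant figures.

With k_d = 0 the design equation reduces to V = Y Q (S₀−S) θ_c / X = 0.404 × 3.63 × (336 − 10.2) × 11.2 / 3370 = 1.588 m³.
For wasting at MLVSS concentration, Q_w = V/θ_c = 1.588/11.2 = 0.1418 m³/d.

Q_w ≈ 0.142 m³/d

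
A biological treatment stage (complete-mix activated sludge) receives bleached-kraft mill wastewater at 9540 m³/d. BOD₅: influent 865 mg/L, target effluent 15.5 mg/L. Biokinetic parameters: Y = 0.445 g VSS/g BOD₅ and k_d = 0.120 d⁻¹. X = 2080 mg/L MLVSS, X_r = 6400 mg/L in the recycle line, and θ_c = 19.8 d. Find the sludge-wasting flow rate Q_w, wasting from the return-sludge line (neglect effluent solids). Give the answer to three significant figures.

Q_w ≈ 167 m³/d

Steady-state biomass mass balance: V·X·(1 + k_d·θ_c) = Y·Q·(S₀ − S)·θ_c, so V = 0.445 × 9540 × (865 − 15.5) × 19.8 / [2080 × (1 + 0.120 × 19.8)] = 7.14×10^7 / 7022 = 10169 m³.
θ_c = V·X/(Q_w·X_r) when wasting from the recycle, so Q_w = V·X/(θ_c·X_r) = 10169 × 2080 / (19.8 × 6400) = 166.9 m³/d.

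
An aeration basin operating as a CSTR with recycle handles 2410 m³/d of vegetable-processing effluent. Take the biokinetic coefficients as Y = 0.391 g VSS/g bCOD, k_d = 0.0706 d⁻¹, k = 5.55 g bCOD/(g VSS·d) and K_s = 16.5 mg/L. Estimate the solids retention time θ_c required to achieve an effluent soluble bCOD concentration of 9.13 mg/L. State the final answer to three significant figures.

θ_c ≈ 1.42 d

From 1/θ_c = Y·k·S/(K_s + S) − k_d: Y·k·S/(K_s+S) = 0.391 × 5.55 × 9.13 / (16.5 + 9.13) = 0.7730 d⁻¹.
1/θ_c = 0.7730 − 0.0706 = 0.7024 d⁻¹, so θ_c = 1.424 d.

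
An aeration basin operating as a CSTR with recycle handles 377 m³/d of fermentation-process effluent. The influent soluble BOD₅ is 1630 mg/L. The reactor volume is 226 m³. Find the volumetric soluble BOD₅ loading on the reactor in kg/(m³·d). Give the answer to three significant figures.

Volumetric loading L_v = Q·S₀ / V = 377 × 1630 g/m³ / 226.0 m³ = 2719 g/(m³·d) = 2.719 kg soluble BOD₅/(m³·d).

L_v ≈ 2.72 kg soluble BOD₅/(m³·d)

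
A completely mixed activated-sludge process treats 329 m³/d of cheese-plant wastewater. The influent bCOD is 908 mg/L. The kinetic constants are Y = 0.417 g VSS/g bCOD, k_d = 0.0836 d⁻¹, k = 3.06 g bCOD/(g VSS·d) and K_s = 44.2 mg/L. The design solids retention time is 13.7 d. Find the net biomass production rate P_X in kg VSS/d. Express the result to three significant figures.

Effluent substrate depends only on kinetics and SRT: S = K_s(1 + k_d θ_c) / [θ_c(Yk − k_d) − 1] = 44.2 × (1 + 0.0836 × 13.7) / [13.7 × (0.417 × 3.06 − 0.0836) − 1] = 94.82 / 15.34 = 6.183 mg/L.
Observed yield with endogenous decay: Y_obs = Y / (1 + k_d·θ_c) = 0.417 / (1 + 0.0836 × 13.7) = 0.417 / 2.145 = 0.1944 g VSS/g bCOD.
ΔS = 908 − 6.18 = 901.8 mg/L, so the substrate removal rate is 329 × 901.8/1000 = 296.7 kg bCOD/d.
So the net sludge growth is P_X = 0.1944 × 296.7 = 57.67 kg VSS/d.

P_X ≈ 57.7 kg VSS/d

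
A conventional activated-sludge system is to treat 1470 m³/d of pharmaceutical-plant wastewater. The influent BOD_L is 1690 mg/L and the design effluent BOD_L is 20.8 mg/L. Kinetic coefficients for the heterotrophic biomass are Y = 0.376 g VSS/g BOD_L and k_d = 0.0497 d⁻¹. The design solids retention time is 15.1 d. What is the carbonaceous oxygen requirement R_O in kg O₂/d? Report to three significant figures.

R_O ≈ 1710 kg O₂/d

The observed yield is Y_obs = Y/(1 + k_d·θ_c) = 0.376 / (1 + 0.0497 × 15.1) = 0.376 / 1.750 = 0.2148 g VSS per g BOD_L removed.
ΔS = 1690 − 20.8 = 1669 mg/L, so the substrate removal rate is 1470 × 1669/1000 = 2454 kg BOD_L/d.
P_X = Y_obs·Q·(S₀ − S) = 0.2148 × 2454 = 527.1 kg VSS/d.
Carbonaceous O₂ demand = substrate oxidised − cell-mass equivalent = 2454 − 1.42 × 527.1 = 1705 kg O₂/d.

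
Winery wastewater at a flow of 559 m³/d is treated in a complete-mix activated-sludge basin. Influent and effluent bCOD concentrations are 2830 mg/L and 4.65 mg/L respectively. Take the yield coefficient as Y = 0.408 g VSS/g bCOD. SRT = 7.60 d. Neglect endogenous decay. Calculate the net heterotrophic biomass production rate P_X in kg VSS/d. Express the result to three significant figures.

P_X ≈ 644 kg VSS/d

No decay correction is needed, so Y_obs = Y = 0.408.
Q·(S₀ − S) = 559 × (2830 − 4.65) × 10⁻³ = 1579 kg/d removed.
Net biomass production P_X = Y_obs × Q·(S₀ − S) = 0.4080 × 1579 = 644.4 kg VSS/d.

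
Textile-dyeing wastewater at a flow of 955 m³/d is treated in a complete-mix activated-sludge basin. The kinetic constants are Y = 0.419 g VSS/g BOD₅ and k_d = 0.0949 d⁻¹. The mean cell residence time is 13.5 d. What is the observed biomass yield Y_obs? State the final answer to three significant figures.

Y_obs ≈ 0.184 g VSS/g BOD₅

Correct the yield for decay: Y_obs = Y/(1 + k_d θ_c) = 0.419 / (1 + 0.0949 × 13.5) = 0.419 / 2.281 = 0.1837.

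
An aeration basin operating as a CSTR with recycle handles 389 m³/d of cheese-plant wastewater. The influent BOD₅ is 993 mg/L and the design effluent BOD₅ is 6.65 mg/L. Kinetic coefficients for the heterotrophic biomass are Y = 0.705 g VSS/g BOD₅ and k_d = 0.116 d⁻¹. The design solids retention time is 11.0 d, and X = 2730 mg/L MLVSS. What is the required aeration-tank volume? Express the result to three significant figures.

Steady-state biomass mass balance: V·X·(1 + k_d·θ_c) = Y·Q·(S₀ − S)·θ_c, so V = 0.705 × 389 × (993 − 6.65) × 11.0 / [2730 × (1 + 0.116 × 11.0)] = 2.98×10^6 / 6213 = 478.9 m³.

V ≈ 479 m³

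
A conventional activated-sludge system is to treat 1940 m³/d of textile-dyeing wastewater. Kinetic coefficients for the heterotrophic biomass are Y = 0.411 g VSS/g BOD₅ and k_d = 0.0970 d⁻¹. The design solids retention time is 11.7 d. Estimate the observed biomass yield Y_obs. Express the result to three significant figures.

The observed yield is Y_obs = Y/(1 + k_d·θ_c) = 0.411 / (1 + 0.0970 × 11.7) = 0.411 / 2.135 = 0.1925 g VSS per g BOD₅ removed.

Y_obs ≈ 0.193 g VSS/g BOD₅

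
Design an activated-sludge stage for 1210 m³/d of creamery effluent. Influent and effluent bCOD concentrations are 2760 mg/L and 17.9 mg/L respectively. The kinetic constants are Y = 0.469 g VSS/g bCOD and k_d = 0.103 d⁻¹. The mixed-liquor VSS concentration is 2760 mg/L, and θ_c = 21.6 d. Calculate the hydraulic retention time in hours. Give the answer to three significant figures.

τ ≈ 74.9 h

Rearranging the biomass balance for a CMAS with decay, V = Y·Q·ΔS·θ_c / [X·(1+k_d θ_c)] = 0.469 × 1210 × (2760 − 17.9) × 21.6 / [2760 × (1 + 0.103 × 21.6)] = 3.36×10^7 / 8900 = 3776 m³.
HRT = V/Q = 3776 m³ / 1210 m³·d⁻¹ = 3.121 d × 24 = 74.90 h.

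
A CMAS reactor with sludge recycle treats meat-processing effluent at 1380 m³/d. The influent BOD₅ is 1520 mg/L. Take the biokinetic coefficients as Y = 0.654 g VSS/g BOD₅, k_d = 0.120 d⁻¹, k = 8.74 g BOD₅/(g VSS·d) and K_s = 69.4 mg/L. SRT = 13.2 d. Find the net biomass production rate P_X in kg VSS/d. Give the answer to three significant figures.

P_X ≈ 530 kg VSS/d

Effluent substrate depends only on kinetics and SRT: S = K_s(1 + k_d θ_c) / [θ_c(Yk − k_d) − 1] = 69.4 × (1 + 0.120 × 13.2) / [13.2 × (0.654 × 8.74 − 0.120) − 1] = 179.3 / 72.87 = 2.461 mg/L.
Correct the yield for decay: Y_obs = Y/(1 + k_d θ_c) = 0.654 / (1 + 0.120 × 13.2) = 0.654 / 2.584 = 0.2531.
Q·(S₀ − S) = 1380 × (1520 − 2.46) × 10⁻³ = 2094 kg/d removed.
P_X = Y_obs · Q(S₀ − S) = 0.2531 × 2094 = 530.0 kg VSS/d.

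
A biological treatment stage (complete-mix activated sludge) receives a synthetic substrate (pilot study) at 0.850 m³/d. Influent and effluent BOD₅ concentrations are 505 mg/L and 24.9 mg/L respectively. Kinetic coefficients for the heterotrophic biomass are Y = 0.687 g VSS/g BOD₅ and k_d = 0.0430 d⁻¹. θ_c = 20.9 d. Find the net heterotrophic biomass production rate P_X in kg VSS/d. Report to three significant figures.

P_X ≈ 0.148 kg VSS/d

Y_obs = Y / (1 + k_d θ_c) = 0.687 / (1 + 0.0430 × 20.9) = 0.687 / 1.899 = 0.3618.
ΔS = 505 − 24.9 = 480.1 mg/L, so the substrate removal rate is 0.850 × 480.1/1000 = 0.4081 kg BOD₅/d.
So the net sludge growth is P_X = 0.3618 × 0.4081 = 0.1477 kg VSS/d.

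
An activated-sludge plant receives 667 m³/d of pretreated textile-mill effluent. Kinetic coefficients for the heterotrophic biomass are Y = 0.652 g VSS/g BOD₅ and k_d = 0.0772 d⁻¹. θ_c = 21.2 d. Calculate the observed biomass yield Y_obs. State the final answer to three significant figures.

Y_obs ≈ 0.247 g VSS/g BOD₅

The observed yield is Y_obs = Y/(1 + k_d·θ_c) = 0.652 / (1 + 0.0772 × 21.2) = 0.652 / 2.637 = 0.2473 g VSS per g BOD₅ removed.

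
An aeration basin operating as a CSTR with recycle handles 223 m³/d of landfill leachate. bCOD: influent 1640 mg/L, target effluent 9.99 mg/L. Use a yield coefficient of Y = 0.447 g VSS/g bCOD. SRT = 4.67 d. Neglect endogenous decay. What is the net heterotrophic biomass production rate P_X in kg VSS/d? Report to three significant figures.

P_X ≈ 162 kg VSS/d

No decay correction is needed, so Y_obs = Y = 0.447.
ΔS = 1640 − 9.99 = 1630 mg/L, so the substrate removal rate is 223 × 1630/1000 = 363.5 kg bCOD/d.
Biomass produced: P_X = Y_obs·Q·ΔS = 0.4470 × 363.5 ≈ 162.5 kg VSS/d.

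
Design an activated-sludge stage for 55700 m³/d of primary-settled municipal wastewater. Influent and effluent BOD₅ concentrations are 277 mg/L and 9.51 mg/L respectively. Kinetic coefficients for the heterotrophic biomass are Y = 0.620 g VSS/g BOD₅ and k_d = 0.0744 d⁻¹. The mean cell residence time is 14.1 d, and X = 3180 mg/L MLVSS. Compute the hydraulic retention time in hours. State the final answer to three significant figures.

Steady-state biomass mass balance: V·X·(1 + k_d·θ_c) = Y·Q·(S₀ − S)·θ_c, so V = 0.620 × 55700 × (277 − 9.51) × 14.1 / [3180 × (1 + 0.0744 × 14.1)] = 1.3×10^8 / 6516 = 19989 m³.
τ = V/Q = 19989/55700 = 0.3589 d, or 8.613 h.

τ ≈ 8.61 h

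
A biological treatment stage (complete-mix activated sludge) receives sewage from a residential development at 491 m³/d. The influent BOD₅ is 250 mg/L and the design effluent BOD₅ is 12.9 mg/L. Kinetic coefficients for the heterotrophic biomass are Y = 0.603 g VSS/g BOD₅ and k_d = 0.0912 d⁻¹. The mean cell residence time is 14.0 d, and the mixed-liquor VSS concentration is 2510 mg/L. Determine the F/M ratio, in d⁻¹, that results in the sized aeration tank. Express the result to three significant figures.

From the SRT design equation V = Y Q (S₀−S) θ_c / [X (1 + k_d θ_c)] = 0.603 × 491 × (250 − 12.9) × 14.0 / [2510 × (1 + 0.0912 × 14.0)] = 9.83×10^5 / 5715 = 172.0 m³.
F/M = Q·S₀ / (V·X) = 491 × 250 / (172.0 × 2510) = 0.2844 g BOD₅·(g VSS·d)⁻¹.

F/M ≈ 0.284 d⁻¹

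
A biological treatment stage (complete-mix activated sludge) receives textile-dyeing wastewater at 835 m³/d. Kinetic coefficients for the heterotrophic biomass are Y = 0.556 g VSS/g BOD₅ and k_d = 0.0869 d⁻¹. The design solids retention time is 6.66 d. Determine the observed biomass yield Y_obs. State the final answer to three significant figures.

Correct the yield for decay: Y_obs = Y/(1 + k_d θ_c) = 0.556 / (1 + 0.0869 × 6.66) = 0.556 / 1.579 = 0.3522.

Y_obs ≈ 0.352 g VSS/g BOD₅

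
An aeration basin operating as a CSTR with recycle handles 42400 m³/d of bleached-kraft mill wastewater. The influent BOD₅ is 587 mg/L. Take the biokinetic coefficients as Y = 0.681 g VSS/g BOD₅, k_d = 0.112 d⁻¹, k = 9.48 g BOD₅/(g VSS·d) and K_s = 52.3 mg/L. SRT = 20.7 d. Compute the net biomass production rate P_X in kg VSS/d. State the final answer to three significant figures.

For a completely mixed reactor with recycle the Lawrence–McCarty relation gives S = K_s·(1 + k_d·θ_c) / [θ_c·(Y·k − k_d) − 1] = 52.3 × (1 + 0.112 × 20.7) / [20.7 × (0.681 × 9.48 − 0.112) − 1] = 173.6 / 130.3 = 1.332 mg/L.
Y_obs = Y / (1 + k_d θ_c) = 0.681 / (1 + 0.112 × 20.7) = 0.681 / 3.318 = 0.2052.
Mass of BOD₅ removed per day: Q(S₀ − S) = 42400 × 585.7 g/m³ = 24832 kg/d.
P_X = Y_obs · Q(S₀ − S) = 0.2052 × 24832 = 5096 kg VSS/d.

P_X ≈ 5100 kg VSS/d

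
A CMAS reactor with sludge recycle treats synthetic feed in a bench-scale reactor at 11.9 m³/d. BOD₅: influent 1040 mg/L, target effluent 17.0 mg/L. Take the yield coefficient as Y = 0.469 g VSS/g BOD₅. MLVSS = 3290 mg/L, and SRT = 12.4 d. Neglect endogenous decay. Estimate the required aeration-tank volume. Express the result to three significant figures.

V·X = Y·Q·ΔS·θ_c gives V = 0.469 × 11.9 × (1040 − 17.0) × 12.4 / 3290 = 21.52 m³.

V ≈ 21.5 m³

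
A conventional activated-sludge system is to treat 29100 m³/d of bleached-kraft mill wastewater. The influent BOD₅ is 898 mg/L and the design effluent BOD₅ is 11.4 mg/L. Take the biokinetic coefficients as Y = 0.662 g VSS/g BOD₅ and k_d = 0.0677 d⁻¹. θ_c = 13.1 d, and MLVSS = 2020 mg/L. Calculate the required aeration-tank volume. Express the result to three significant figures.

V ≈ 58700 m³

From the SRT design equation V = Y Q (S₀−S) θ_c / [X (1 + k_d θ_c)] = 0.662 × 29100 × (898 − 11.4) × 13.1 / [2020 × (1 + 0.0677 × 13.1)] = 2.24×10^8 / 3811 = 58703 m³.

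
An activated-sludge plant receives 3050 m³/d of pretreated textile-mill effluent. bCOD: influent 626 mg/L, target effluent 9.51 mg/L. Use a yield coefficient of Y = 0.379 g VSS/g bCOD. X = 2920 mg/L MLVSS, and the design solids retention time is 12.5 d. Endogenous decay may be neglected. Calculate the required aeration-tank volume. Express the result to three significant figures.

V ≈ 3050 m³

V·X = Y·Q·ΔS·θ_c gives V = 0.379 × 3050 × (626 − 9.51) × 12.5 / 2920 = 3051 m³.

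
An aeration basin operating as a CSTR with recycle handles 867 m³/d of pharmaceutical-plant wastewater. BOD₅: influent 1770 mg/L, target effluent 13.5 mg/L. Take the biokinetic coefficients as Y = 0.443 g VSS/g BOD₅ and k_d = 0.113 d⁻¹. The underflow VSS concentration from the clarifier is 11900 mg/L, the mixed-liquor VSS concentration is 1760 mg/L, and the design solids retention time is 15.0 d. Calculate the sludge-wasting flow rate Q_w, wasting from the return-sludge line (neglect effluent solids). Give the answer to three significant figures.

Q_w ≈ 21.0 m³/d

Rearranging the biomass balance for a CMAS with decay, V = Y·Q·ΔS·θ_c / [X·(1+k_d θ_c)] = 0.443 × 867 × (1770 − 13.5) × 15.0 / [1760 × (1 + 0.113 × 15.0)] = 1.01×10^7 / 4743 = 2133 m³.
Q_w = (V·X)/(θ_c X_r) = 2133 × 1760 / (15.0 × 11900) = 21.04 m³/d.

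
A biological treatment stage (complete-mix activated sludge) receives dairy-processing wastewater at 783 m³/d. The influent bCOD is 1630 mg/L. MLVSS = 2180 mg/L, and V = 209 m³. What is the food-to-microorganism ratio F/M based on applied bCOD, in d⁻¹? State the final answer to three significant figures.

F/M ≈ 2.80 d⁻¹

F/M = applied load / biomass = Q·S₀/(V·X) = 783 × 1630 / (209.0 × 2180) = 2.801 d⁻¹.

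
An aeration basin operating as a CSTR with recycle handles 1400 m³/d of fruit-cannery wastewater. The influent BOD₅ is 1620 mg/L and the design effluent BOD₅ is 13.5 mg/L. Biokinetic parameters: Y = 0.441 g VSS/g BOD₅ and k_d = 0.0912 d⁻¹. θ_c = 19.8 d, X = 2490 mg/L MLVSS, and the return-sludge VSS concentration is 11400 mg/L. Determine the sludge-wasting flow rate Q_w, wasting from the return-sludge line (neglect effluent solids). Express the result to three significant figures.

From the SRT design equation V = Y Q (S₀−S) θ_c / [X (1 + k_d θ_c)] = 0.441 × 1400 × (1620 − 13.5) × 19.8 / [2490 × (1 + 0.0912 × 19.8)] = 1.96×10^7 / 6986 = 2811 m³.
Wasting from the return line (neglecting effluent solids): Q_w = V·X / (θ_c·X_r) = 2811 × 2490 / (19.8 × 11400) = 31.01 m³/d.

Q_w ≈ 31.0 m³/d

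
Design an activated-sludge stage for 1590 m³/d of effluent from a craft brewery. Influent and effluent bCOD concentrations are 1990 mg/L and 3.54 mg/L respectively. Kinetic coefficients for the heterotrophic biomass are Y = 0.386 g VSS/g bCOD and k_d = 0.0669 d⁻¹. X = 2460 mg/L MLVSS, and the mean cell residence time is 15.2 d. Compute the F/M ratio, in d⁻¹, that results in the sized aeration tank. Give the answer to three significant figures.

F/M ≈ 0.344 d⁻¹

Steady-state biomass mass balance: V·X·(1 + k_d·θ_c) = Y·Q·(S₀ − S)·θ_c, so V = 0.386 × 1590 × (1990 − 3.54) × 15.2 / [2460 × (1 + 0.0669 × 15.2)] = 1.85×10^7 / 4962 = 3735 m³.
Food-to-microorganism ratio F/M = Q S₀ / (V X) = 1590 × 1990 / (3735 × 2460) = 0.3444 d⁻¹.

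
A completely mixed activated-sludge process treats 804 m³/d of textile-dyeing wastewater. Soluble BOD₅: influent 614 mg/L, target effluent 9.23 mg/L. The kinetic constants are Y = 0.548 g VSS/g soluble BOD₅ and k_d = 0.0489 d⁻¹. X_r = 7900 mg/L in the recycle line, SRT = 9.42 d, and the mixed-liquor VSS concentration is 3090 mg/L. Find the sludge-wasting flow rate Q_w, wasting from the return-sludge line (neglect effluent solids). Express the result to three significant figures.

From the SRT design equation V = Y Q (S₀−S) θ_c / [X (1 + k_d θ_c)] = 0.548 × 804 × (614 − 9.23) × 9.42 / [3090 × (1 + 0.0489 × 9.42)] = 2.51×10^6 / 4513 = 556.1 m³.
θ_c = V·X/(Q_w·X_r) when wasting from the recycle, so Q_w = V·X/(θ_c·X_r) = 556.1 × 3090 / (9.42 × 7900) = 23.09 m³/d.

Q_w ≈ 23.1 m³/d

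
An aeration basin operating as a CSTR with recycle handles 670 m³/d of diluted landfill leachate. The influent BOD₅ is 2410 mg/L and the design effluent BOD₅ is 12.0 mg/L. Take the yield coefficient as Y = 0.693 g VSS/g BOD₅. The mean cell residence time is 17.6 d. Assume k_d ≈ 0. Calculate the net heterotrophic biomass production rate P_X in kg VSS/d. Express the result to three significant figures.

No decay correction is needed, so Y_obs = Y = 0.693.
ΔS = 2410 − 12.0 = 2398 mg/L, so the substrate removal rate is 670 × 2398/1000 = 1607 kg BOD₅/d.
Net biomass production P_X = Y_obs × Q·(S₀ − S) = 0.6930 × 1607 = 1113 kg VSS/d.

P_X ≈ 1110 kg VSS/d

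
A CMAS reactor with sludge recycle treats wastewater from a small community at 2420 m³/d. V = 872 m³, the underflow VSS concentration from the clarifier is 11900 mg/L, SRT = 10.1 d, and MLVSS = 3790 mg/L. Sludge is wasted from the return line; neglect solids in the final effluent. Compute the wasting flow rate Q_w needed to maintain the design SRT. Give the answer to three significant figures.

θ_c = V·X/(Q_w·X_r) when wasting from the recycle, so Q_w = V·X/(θ_c·X_r) = 872.0 × 3790 / (10.1 × 11900) = 27.50 m³/d.

Q_w ≈ 27.5 m³/d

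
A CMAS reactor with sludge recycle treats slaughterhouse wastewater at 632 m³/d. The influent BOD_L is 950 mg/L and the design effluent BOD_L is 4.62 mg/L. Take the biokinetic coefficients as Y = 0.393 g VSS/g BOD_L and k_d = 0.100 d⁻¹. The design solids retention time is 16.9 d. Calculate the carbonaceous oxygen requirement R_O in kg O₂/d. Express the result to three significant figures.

Correct the yield for decay: Y_obs = Y/(1 + k_d θ_c) = 0.393 / (1 + 0.100 × 16.9) = 0.393 / 2.690 = 0.1461.
Substrate removed = Q·(S₀ − S) = 632 m³/d × (950 − 4.62) g/m³ = 5.97×10^5 g/d = 597.5 kg/d.
Net sludge production P_X = 0.1461 × 597.5 = 87.29 kg VSS/d.
R_O = Q·(S₀ − S) − 1.42·P_X = 597.5 − 1.42 × 87.29 = 473.5 kg O₂/d.

R_O ≈ 474 kg O₂/d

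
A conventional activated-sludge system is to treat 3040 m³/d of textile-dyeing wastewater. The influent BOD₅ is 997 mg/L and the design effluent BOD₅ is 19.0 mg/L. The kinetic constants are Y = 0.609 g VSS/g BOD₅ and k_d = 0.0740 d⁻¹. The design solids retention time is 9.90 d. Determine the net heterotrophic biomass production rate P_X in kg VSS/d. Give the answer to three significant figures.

P_X ≈ 1050 kg VSS/d

The observed yield is Y_obs = Y/(1 + k_d·θ_c) = 0.609 / (1 + 0.0740 × 9.90) = 0.609 / 1.733 = 0.3515 g VSS per g BOD₅ removed.
Substrate removed = Q·(S₀ − S) = 3040 m³/d × (997 − 19.0) g/m³ = 2.97×10^6 g/d = 2973 kg/d.
So the net sludge growth is P_X = 0.3515 × 2973 = 1045 kg VSS/d.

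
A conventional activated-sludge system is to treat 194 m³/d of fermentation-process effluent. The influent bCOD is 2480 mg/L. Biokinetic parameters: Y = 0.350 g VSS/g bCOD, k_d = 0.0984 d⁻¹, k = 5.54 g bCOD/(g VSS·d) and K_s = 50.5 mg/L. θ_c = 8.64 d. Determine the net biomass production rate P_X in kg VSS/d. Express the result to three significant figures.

From the Monod/SRT balance for a CMAS, S = K_s·(1+k_d θ_c)/[θ_c·(Y k − k_d) − 1] = 50.5 × (1 + 0.0984 × 8.64) / [8.64 × (0.350 × 5.54 − 0.0984) − 1] = 93.43 / 14.90 = 6.270 mg/L.
Y_obs = Y / (1 + k_d θ_c) = 0.350 / (1 + 0.0984 × 8.64) = 0.350 / 1.850 = 0.1892.
Mass of bCOD removed per day: Q(S₀ − S) = 194 × 2474 g/m³ = 479.9 kg/d.
Net biomass production P_X = Y_obs × Q·(S₀ − S) = 0.1892 × 479.9 = 90.78 kg VSS/d.

P_X ≈ 90.8 kg VSS/d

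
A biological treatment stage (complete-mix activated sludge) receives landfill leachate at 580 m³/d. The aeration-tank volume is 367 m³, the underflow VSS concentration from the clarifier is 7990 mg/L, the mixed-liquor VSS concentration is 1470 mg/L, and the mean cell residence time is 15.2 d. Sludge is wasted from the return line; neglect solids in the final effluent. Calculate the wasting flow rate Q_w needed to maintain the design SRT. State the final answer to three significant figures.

θ_c = V·X/(Q_w·X_r) when wasting from the recycle, so Q_w = V·X/(θ_c·X_r) = 367.0 × 1470 / (15.2 × 7990) = 4.442 m³/d.

Q_w ≈ 4.44 m³/d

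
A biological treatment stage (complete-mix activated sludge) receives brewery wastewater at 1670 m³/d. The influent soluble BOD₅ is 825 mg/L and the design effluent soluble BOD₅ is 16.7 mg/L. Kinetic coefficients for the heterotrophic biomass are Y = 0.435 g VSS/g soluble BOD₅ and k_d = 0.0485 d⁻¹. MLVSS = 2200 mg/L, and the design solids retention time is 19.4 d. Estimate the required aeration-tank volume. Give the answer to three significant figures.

V ≈ 2670 m³

Rearranging the biomass balance for a CMAS with decay, V = Y·Q·ΔS·θ_c / [X·(1+k_d θ_c)] = 0.435 × 1670 × (825 − 16.7) × 19.4 / [2200 × (1 + 0.0485 × 19.4)] = 1.14×10^7 / 4270 = 2668 m³.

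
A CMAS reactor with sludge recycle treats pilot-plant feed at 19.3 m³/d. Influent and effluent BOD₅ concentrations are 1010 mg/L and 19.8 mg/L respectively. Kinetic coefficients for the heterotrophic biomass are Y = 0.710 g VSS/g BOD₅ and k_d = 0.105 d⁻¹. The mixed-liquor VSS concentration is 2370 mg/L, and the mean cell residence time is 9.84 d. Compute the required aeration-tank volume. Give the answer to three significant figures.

Rearranging the biomass balance for a CMAS with decay, V = Y·Q·ΔS·θ_c / [X·(1+k_d θ_c)] = 0.710 × 19.3 × (1010 − 19.8) × 9.84 / [2370 × (1 + 0.105 × 9.84)] = 1.34×10^5 / 4819 = 27.71 m³.

V ≈ 27.7 m³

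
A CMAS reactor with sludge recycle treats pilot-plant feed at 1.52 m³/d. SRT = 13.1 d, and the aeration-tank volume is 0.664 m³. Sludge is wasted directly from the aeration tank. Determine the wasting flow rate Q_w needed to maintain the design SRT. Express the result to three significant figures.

With mixed-liquor wasting, θ_c = V/Q_w, so Q_w = V/θ_c = 0.6640/13.1 = 0.05069 m³/d.

Q_w ≈ 0.0507 m³/d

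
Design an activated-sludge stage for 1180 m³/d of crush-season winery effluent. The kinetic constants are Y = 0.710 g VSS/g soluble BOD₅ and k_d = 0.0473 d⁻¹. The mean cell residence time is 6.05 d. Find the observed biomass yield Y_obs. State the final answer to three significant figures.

Y_obs ≈ 0.552 g VSS/g soluble BOD₅

Observed yield with endogenous decay: Y_obs = Y / (1 + k_d·θ_c) = 0.710 / (1 + 0.0473 × 6.05) = 0.710 / 1.286 = 0.5520 g VSS/g soluble BOD₅.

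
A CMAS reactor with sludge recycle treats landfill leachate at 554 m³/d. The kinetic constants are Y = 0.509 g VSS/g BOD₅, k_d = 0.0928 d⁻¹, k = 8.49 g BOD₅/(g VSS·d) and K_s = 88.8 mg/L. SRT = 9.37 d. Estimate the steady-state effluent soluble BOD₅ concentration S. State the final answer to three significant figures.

Effluent substrate depends only on kinetics and SRT: S = K_s(1 + k_d θ_c) / [θ_c(Yk − k_d) − 1] = 88.8 × (1 + 0.0928 × 9.37) / [9.37 × (0.509 × 8.49 − 0.0928) − 1] = 166.0 / 38.62 = 4.298 mg/L.

S ≈ 4.30 mg/L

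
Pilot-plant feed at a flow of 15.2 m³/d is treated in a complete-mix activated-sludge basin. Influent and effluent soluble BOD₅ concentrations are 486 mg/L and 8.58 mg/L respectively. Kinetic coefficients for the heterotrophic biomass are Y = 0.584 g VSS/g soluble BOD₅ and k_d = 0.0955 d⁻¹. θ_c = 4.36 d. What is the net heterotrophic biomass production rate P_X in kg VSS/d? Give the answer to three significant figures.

The observed yield is Y_obs = Y/(1 + k_d·θ_c) = 0.584 / (1 + 0.0955 × 4.36) = 0.584 / 1.416 = 0.4123 g VSS per g soluble BOD₅ removed.
ΔS = 486 − 8.58 = 477.4 mg/L, so the substrate removal rate is 15.2 × 477.4/1000 = 7.257 kg soluble BOD₅/d.
Net biomass production P_X = Y_obs × Q·(S₀ − S) = 0.4123 × 7.257 = 2.992 kg VSS/d.

P_X ≈ 2.99 kg VSS/d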